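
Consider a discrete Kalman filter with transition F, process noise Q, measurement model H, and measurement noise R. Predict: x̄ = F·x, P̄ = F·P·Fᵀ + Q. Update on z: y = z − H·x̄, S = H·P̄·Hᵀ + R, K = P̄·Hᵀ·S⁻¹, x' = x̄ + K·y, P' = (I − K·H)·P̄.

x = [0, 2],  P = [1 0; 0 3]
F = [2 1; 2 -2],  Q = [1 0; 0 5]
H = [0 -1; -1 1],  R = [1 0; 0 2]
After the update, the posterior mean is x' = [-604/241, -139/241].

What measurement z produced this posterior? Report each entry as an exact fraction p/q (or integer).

z = [1, 3]

x̄ = F·x = [2, -4]
P̄ = F·P·Fᵀ + Q = [8 -2; -2 21]
S = H·P̄·Hᵀ + R = [22 -23; -23 35]
K = P̄·Hᵀ·S⁻¹ = [-160/241 -174/241; -206/241 23/241]
x' − x̄ = [-1086/241, 825/241] = K·y
y = (KᵀK)⁻¹·Kᵀ·(x' − x̄) = [-3, 9]
z = y + H·x̄ = [-3, 9] + [4, -6] = [1, 3]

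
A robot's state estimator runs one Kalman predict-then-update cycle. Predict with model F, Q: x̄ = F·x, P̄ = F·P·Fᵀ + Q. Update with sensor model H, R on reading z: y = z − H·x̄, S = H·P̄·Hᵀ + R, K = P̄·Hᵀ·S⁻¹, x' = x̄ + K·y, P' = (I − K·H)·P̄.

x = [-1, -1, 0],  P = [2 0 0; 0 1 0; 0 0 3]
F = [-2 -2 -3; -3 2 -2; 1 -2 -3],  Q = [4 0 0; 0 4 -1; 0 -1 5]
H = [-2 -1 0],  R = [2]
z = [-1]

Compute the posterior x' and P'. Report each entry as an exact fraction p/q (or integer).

x̄ = F·x = [4, 1, 1]
P̄ = F·P·Fᵀ + Q = [43 26 27; 26 38 7; 27 7 38]
y = z − H·x̄ = [8]
S = H·P̄·Hᵀ + R = [316]
K = P̄·Hᵀ·S⁻¹ = [-28/79; -45/158; -61/316]
x' = x̄ + K·y = [92/79, -101/79, -43/79]
P' = (I − K·H)·P̄ = [261/79 -466/79 425/79; -466/79 977/79 -1639/158; 425/79 -1639/158 8287/316]

x' = [92/79, -101/79, -43/79]
P' = [261/79 -466/79 425/79; -466/79 977/79 -1639/158; 425/79 -1639/158 8287/316]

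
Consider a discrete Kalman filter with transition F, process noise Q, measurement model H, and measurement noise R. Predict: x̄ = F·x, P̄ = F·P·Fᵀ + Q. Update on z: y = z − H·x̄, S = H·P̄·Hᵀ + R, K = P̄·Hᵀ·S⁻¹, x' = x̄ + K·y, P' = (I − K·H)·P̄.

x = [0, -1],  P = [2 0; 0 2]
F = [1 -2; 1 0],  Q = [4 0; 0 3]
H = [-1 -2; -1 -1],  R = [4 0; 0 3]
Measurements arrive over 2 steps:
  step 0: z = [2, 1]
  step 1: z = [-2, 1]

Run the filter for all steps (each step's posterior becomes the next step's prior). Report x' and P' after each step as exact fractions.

step 0: x' = [13/74, -147/148], P' = [153/37 -159/74; -159/74 261/148]
step 1: x' = [1020/5179, 2479/10358], P' = [17232/5179 -8184/5179; -8184/5179 7176/5179]

step 0: x̄ = F·x = [2, 0]
step 0: P̄ = F·P·Fᵀ + Q = [14 2; 2 5]
step 0: y = z − H·x̄ = [4, 3]
step 0: S = H·P̄·Hᵀ + R = [46 30; 30 26]
step 0: K = P̄·Hᵀ·S⁻¹ = [3/74 -49/74; -51/148 19/148]
step 0: x' = x̄ + K·y = [13/74, -147/148]
step 0: P' = (I − K·H)·P̄ = [153/37 -159/74; -159/74 261/148]
step 1: x̄ = F·x = [80/37, 13/74]
step 1: P̄ = F·P·Fᵀ + Q = [880/37 312/37; 312/37 264/37]
step 1: y = z − H·x̄ = [19/37, 247/74]
step 1: S = H·P̄·Hᵀ + R = [3332/37 2344/37; 2344/37 1879/37]
step 1: K = P̄·Hᵀ·S⁻¹ = [-216/5179 -3016/5179; -1542/5179 336/5179]
step 1: x' = x̄ + K·y = [1020/5179, 2479/10358]
step 1: P' = (I − K·H)·P̄ = [17232/5179 -8184/5179; -8184/5179 7176/5179]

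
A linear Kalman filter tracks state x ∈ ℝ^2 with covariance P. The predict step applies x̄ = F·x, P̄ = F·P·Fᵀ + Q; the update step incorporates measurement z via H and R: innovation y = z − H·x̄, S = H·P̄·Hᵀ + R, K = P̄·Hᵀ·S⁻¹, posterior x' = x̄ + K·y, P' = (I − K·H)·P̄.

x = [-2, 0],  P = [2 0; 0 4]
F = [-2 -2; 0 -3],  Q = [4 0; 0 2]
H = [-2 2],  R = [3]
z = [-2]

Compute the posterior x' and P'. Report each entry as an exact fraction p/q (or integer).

x̄ = F·x = [4, 0]
P̄ = F·P·Fᵀ + Q = [28 24; 24 38]
y = z − H·x̄ = [6]
S = H·P̄·Hᵀ + R = [75]
K = P̄·Hᵀ·S⁻¹ = [-8/75; 28/75]
x' = x̄ + K·y = [84/25, 56/25]
P' = (I − K·H)·P̄ = [2036/75 2024/75; 2024/75 2066/75]

x' = [84/25, 56/25]
P' = [2036/75 2024/75; 2024/75 2066/75]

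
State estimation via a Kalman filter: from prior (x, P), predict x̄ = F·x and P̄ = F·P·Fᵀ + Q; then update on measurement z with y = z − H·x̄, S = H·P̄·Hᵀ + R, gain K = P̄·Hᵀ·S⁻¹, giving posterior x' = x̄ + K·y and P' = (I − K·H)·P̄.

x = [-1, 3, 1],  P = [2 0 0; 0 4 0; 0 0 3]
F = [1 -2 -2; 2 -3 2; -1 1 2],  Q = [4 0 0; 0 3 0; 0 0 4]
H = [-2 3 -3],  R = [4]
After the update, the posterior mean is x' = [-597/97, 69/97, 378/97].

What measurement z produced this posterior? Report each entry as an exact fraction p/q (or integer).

x̄ = F·x = [-9, -9, 6]
P̄ = F·P·Fᵀ + Q = [34 16 -22; 16 59 -4; -22 -4 22]
S = H·P̄·Hᵀ + R = [485]
K = P̄·Hᵀ·S⁻¹ = [46/485; 157/485; -34/485]
x' − x̄ = [276/97, 942/97, -204/97] = K·y
y = (KᵀK)⁻¹·Kᵀ·(x' − x̄) = [30]
z = y + H·x̄ = [30] + [-27] = [3]

z = [3]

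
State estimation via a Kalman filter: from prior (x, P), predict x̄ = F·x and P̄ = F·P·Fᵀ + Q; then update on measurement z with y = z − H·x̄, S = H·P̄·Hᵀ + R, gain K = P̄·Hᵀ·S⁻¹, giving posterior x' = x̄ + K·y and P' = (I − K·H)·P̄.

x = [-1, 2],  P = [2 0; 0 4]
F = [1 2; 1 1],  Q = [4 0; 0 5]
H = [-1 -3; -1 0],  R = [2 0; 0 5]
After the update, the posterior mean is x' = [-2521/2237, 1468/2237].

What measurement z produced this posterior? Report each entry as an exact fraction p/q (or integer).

x̄ = F·x = [3, 1]
P̄ = F·P·Fᵀ + Q = [22 10; 10 11]
S = H·P̄·Hᵀ + R = [183 52; 52 27]
K = P̄·Hᵀ·S⁻¹ = [-260/2237 -1322/2237; -641/2237 406/2237]
x' − x̄ = [-9232/2237, -769/2237] = K·y
y = (KᵀK)⁻¹·Kᵀ·(x' − x̄) = [5, 6]
z = y + H·x̄ = [5, 6] + [-6, -3] = [-1, 3]

z = [-1, 3]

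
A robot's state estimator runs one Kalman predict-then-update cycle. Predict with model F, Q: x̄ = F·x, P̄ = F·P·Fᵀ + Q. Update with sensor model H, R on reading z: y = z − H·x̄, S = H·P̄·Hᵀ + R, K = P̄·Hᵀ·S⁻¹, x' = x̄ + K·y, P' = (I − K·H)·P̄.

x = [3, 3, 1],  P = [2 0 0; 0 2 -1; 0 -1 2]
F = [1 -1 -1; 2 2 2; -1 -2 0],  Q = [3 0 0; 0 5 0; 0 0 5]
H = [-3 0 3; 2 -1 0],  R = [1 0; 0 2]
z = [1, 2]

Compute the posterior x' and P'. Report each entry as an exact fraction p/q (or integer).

x' = [4348/3275, 4834/3275, 5262/3275]
P' = [17864/9825 10304/3275 17591/9825; 10304/3275 23682/3275 10126/3275; 17591/9825 10126/3275 18404/9825]

x̄ = F·x = [-1, 14, -9]
P̄ = F·P·Fᵀ + Q = [7 0 0; 0 21 -8; 0 -8 15]
y = z − H·x̄ = [25, 18]
S = H·P̄·Hᵀ + R = [199 -18; -18 51]
K = P̄·Hᵀ·S⁻¹ = [-273/3275 2408/9825; -534/3275 -1537/3275; 813/3275 2402/9825]
x' = x̄ + K·y = [4348/3275, 4834/3275, 5262/3275]
P' = (I − K·H)·P̄ = [17864/9825 10304/3275 17591/9825; 10304/3275 23682/3275 10126/3275; 17591/9825 10126/3275 18404/9825]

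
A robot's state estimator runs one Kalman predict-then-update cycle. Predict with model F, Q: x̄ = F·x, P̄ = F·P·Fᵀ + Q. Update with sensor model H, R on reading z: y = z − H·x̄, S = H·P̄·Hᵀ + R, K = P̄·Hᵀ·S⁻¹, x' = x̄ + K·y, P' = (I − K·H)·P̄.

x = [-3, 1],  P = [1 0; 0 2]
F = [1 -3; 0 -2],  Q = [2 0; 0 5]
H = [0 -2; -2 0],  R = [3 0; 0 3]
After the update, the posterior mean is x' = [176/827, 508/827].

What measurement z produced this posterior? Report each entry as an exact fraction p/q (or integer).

x̄ = F·x = [-6, -2]
P̄ = F·P·Fᵀ + Q = [21 12; 12 13]
S = H·P̄·Hᵀ + R = [55 48; 48 87]
K = P̄·Hᵀ·S⁻¹ = [-24/827 -386/827; -370/827 -24/827]
x' − x̄ = [5138/827, 2162/827] = K·y
y = (KᵀK)⁻¹·Kᵀ·(x' − x̄) = [-5, -13]
z = y + H·x̄ = [-5, -13] + [4, 12] = [-1, -1]

z = [-1, -1]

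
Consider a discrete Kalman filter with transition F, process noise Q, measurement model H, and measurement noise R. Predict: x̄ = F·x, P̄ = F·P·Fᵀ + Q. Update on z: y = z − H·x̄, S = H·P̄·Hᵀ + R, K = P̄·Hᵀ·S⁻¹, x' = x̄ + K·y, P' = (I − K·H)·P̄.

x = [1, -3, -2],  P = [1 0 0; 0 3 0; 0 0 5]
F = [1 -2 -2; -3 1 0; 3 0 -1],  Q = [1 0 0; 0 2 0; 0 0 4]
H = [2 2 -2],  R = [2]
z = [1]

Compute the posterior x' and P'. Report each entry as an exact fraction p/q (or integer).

x' = [301/27, -472/81, 391/81]
P' = [274/9 -355/27 463/27; -355/27 742/81 -337/81; 463/27 -337/81 1066/81]

x̄ = F·x = [11, -6, 5]
P̄ = F·P·Fᵀ + Q = [34 -9 13; -9 14 -9; 13 -9 18]
y = z − H·x̄ = [1]
S = H·P̄·Hᵀ + R = [162]
K = P̄·Hᵀ·S⁻¹ = [4/27; 14/81; -14/81]
x' = x̄ + K·y = [301/27, -472/81, 391/81]
P' = (I − K·H)·P̄ = [274/9 -355/27 463/27; -355/27 742/81 -337/81; 463/27 -337/81 1066/81]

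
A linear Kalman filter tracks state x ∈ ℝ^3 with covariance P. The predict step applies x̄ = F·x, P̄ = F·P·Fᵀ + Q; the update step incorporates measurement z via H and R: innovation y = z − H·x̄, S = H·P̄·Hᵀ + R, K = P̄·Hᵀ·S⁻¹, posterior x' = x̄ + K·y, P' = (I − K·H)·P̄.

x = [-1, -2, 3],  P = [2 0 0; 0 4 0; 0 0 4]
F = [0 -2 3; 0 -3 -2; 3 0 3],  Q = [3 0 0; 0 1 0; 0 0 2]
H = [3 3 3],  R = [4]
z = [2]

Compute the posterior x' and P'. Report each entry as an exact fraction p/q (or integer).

x̄ = F·x = [13, 0, 6]
P̄ = F·P·Fᵀ + Q = [55 0 36; 0 53 -24; 36 -24 56]
y = z − H·x̄ = [-55]
S = H·P̄·Hᵀ + R = [1696]
K = P̄·Hᵀ·S⁻¹ = [273/1696; 87/1696; 51/424]
x' = x̄ + K·y = [7033/1696, -4785/1696, -261/424]
P' = (I − K·H)·P̄ = [18751/1696 -23751/1696 1341/424; -23751/1696 82319/1696 -14613/424; 1341/424 -14613/424 3335/106]

x' = [7033/1696, -4785/1696, -261/424]
P' = [18751/1696 -23751/1696 1341/424; -23751/1696 82319/1696 -14613/424; 1341/424 -14613/424 3335/106]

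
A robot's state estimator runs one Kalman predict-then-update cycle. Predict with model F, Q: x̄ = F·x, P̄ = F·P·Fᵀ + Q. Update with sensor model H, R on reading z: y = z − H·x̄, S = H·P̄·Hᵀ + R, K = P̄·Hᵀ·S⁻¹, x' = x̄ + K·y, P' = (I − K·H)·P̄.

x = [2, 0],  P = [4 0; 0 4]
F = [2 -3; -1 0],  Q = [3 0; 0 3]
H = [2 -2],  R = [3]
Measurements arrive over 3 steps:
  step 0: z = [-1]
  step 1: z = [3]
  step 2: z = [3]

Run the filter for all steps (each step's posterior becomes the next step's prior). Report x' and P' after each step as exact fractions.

step 0: x' = [-6/5, -16/21], P' = [23/5 4; 4 29/7]
step 1: x' = [964/627, 122/627], P' = [1266/209 1174/209; 1174/209 1230/209]
step 2: x' = [3436/3657, -2578/3657], P' = [9567/1219 9006/1219; 9006/1219 9307/1219]

step 0: x̄ = F·x = [4, -2]
step 0: P̄ = F·P·Fᵀ + Q = [55 -8; -8 7]
step 0: y = z − H·x̄ = [-13]
step 0: S = H·P̄·Hᵀ + R = [315]
step 0: K = P̄·Hᵀ·S⁻¹ = [2/5; -2/21]
step 0: x' = x̄ + K·y = [-6/5, -16/21]
step 0: P' = (I − K·H)·P̄ = [23/5 4; 4 29/7]
step 1: x̄ = F·x = [-4/35, 6/5]
step 1: P̄ = F·P·Fᵀ + Q = [374/35 14/5; 14/5 38/5]
step 1: y = z − H·x̄ = [197/35]
step 1: S = H·P̄·Hᵀ + R = [1881/35]
step 1: K = P̄·Hᵀ·S⁻¹ = [184/627; -112/627]
step 1: x' = x̄ + K·y = [964/627, 122/627]
step 1: P' = (I − K·H)·P̄ = [1266/209 1174/209; 1174/209 1230/209]
step 2: x̄ = F·x = [142/57, -964/627]
step 2: P̄ = F·P·Fᵀ + Q = [243/19 90/19; 90/19 1893/209]
step 2: y = z − H·x̄ = [-1057/209]
step 2: S = H·P̄·Hᵀ + R = [10971/209]
step 2: K = P̄·Hᵀ·S⁻¹ = [374/1219; -602/3657]
step 2: x' = x̄ + K·y = [3436/3657, -2578/3657]
step 2: P' = (I − K·H)·P̄ = [9567/1219 9006/1219; 9006/1219 9307/1219]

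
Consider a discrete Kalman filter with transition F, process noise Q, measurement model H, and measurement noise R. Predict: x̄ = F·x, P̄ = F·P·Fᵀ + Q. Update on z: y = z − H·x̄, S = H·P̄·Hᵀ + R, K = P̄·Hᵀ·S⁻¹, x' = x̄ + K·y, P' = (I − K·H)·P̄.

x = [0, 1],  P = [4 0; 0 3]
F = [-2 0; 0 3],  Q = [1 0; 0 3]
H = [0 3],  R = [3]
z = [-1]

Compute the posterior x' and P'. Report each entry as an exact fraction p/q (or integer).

x̄ = F·x = [0, 3]
P̄ = F·P·Fᵀ + Q = [17 0; 0 30]
y = z − H·x̄ = [-10]
S = H·P̄·Hᵀ + R = [273]
K = P̄·Hᵀ·S⁻¹ = [0; 30/91]
x' = x̄ + K·y = [0, -27/91]
P' = (I − K·H)·P̄ = [17 0; 0 30/91]

x' = [0, -27/91]
P' = [17 0; 0 30/91]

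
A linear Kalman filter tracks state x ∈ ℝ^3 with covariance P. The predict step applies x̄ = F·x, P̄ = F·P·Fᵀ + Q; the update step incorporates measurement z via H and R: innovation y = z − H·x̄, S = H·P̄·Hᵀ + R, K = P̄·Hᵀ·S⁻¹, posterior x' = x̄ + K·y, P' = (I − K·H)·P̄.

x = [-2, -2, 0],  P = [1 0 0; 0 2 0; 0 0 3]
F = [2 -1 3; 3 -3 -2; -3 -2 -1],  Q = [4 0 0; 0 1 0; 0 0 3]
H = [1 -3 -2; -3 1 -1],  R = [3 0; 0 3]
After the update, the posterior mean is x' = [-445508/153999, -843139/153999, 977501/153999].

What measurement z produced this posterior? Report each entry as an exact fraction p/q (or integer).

z = [1, -3]

x̄ = F·x = [-2, 0, 10]
P̄ = F·P·Fᵀ + Q = [37 -6 -11; -6 40 9; -11 9 23]
S = H·P̄·Hᵀ + R = [680 -291; -291 351]
K = P̄·Hᵀ·S⁻¹ = [-1273/51333 -49673/153999; -12095/51333 -8584/153999; -7985/51333 -11524/153999]
x' − x̄ = [-137510/153999, -843139/153999, -562489/153999] = K·y
y = (KᵀK)⁻¹·Kᵀ·(x' − x̄) = [23, 1]
z = y + H·x̄ = [23, 1] + [-22, -4] = [1, -3]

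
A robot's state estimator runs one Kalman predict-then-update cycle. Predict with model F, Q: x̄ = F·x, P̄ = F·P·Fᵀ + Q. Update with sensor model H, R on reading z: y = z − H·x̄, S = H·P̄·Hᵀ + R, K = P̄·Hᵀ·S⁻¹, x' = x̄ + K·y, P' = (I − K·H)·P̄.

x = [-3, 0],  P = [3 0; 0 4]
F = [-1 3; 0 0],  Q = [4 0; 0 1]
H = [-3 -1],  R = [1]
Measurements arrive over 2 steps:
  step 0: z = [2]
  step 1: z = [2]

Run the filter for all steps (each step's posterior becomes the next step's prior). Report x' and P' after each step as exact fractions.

step 0: x' = [-252/389, -11/389], P' = [86/389 -129/389; -129/389 388/389]
step 1: x' = [-3501/5395, -287/10790], P' = [5908/26975 -8862/26975; -8862/26975 53561/53950]

step 0: x̄ = F·x = [3, 0]
step 0: P̄ = F·P·Fᵀ + Q = [43 0; 0 1]
step 0: y = z − H·x̄ = [11]
step 0: S = H·P̄·Hᵀ + R = [389]
step 0: K = P̄·Hᵀ·S⁻¹ = [-129/389; -1/389]
step 0: x' = x̄ + K·y = [-252/389, -11/389]
step 0: P' = (I − K·H)·P̄ = [86/389 -129/389; -129/389 388/389]
step 1: x̄ = F·x = [219/389, 0]
step 1: P̄ = F·P·Fᵀ + Q = [5908/389 0; 0 1]
step 1: y = z − H·x̄ = [1435/389]
step 1: S = H·P̄·Hᵀ + R = [53950/389]
step 1: K = P̄·Hᵀ·S⁻¹ = [-8862/26975; -389/53950]
step 1: x' = x̄ + K·y = [-3501/5395, -287/10790]
step 1: P' = (I − K·H)·P̄ = [5908/26975 -8862/26975; -8862/26975 53561/53950]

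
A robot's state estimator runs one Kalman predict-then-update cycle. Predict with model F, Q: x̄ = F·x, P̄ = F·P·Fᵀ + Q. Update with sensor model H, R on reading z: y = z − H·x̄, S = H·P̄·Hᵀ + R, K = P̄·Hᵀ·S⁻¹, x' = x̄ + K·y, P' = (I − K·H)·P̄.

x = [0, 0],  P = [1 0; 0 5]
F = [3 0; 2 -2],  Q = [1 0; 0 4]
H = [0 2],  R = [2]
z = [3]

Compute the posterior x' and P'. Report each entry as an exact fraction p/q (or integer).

x̄ = F·x = [0, 0]
P̄ = F·P·Fᵀ + Q = [10 6; 6 28]
y = z − H·x̄ = [3]
S = H·P̄·Hᵀ + R = [114]
K = P̄·Hᵀ·S⁻¹ = [2/19; 28/57]
x' = x̄ + K·y = [6/19, 28/19]
P' = (I − K·H)·P̄ = [166/19 2/19; 2/19 28/57]

x' = [6/19, 28/19]
P' = [166/19 2/19; 2/19 28/57]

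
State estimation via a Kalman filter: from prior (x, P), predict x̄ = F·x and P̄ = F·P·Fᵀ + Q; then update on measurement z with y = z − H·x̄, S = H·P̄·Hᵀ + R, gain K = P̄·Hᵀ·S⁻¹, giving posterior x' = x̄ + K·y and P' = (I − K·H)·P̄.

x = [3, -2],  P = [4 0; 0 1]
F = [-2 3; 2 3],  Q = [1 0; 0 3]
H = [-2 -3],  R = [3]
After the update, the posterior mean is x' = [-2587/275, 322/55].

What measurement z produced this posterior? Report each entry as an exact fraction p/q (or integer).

x̄ = F·x = [-12, 0]
P̄ = F·P·Fᵀ + Q = [26 -7; -7 28]
S = H·P̄·Hᵀ + R = [275]
K = P̄·Hᵀ·S⁻¹ = [-31/275; -14/55]
x' − x̄ = [713/275, 322/55] = K·y
y = (KᵀK)⁻¹·Kᵀ·(x' − x̄) = [-23]
z = y + H·x̄ = [-23] + [24] = [1]

z = [1]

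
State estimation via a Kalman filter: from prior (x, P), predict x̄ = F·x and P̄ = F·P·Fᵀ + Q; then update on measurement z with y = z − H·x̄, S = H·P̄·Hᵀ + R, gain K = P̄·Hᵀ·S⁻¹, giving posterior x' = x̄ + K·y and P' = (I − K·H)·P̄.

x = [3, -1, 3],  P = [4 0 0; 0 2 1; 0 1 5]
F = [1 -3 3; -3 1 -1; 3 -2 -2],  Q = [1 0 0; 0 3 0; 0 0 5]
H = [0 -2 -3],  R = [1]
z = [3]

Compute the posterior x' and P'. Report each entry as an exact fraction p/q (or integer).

x' = [1179/85, -3323/255, 653/85]
P' = [3386/85 -2319/85 1542/85; -2319/85 11218/255 -2493/85; 1542/85 -2493/85 3343/170]

x̄ = F·x = [15, -13, 5]
P̄ = F·P·Fᵀ + Q = [50 -27 -6; -27 44 -30; -6 -30 77]
y = z − H·x̄ = [-8]
S = H·P̄·Hᵀ + R = [510]
K = P̄·Hᵀ·S⁻¹ = [12/85; 1/255; -57/170]
x' = x̄ + K·y = [1179/85, -3323/255, 653/85]
P' = (I − K·H)·P̄ = [3386/85 -2319/85 1542/85; -2319/85 11218/255 -2493/85; 1542/85 -2493/85 3343/170]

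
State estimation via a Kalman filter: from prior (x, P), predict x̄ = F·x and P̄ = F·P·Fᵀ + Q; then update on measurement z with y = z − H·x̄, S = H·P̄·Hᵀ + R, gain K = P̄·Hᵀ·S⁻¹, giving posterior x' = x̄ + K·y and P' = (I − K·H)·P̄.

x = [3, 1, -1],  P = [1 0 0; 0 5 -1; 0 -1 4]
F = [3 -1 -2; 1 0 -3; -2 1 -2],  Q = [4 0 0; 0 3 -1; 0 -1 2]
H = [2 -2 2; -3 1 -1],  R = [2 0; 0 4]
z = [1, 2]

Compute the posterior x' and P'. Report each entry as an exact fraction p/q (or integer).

x̄ = F·x = [10, 6, -3]
P̄ = F·P·Fᵀ + Q = [30 24 5; 24 40 24; 5 24 31]
y = z − H·x̄ = [-1, 23]
S = H·P̄·Hᵀ + R = [62 -74; -74 183]
K = P̄·Hᵀ·S⁻¹ = [-614/2935 -1387/2935; -608/2935 -1144/2935; 1382/2935 206/2935]
x' = x̄ + K·y = [-1937/2935, -8094/2935, -5449/2935]
P' = (I − K·H)·P̄ = [3081/2935 2592/2935 -1103/2935; 2592/2935 63064/2935 59864/2935; -1103/2935 59864/2935 62349/2935]

x' = [-1937/2935, -8094/2935, -5449/2935]
P' = [3081/2935 2592/2935 -1103/2935; 2592/2935 63064/2935 59864/2935; -1103/2935 59864/2935 62349/2935]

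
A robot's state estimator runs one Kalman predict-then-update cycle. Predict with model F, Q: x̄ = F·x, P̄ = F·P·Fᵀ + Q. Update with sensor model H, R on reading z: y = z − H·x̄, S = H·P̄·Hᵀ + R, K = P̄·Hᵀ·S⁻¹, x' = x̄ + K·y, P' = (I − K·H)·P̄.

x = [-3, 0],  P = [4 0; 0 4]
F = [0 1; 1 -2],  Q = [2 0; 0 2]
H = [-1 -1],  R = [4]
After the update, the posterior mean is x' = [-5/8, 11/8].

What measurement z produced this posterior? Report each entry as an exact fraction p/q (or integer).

x̄ = F·x = [0, -3]
P̄ = F·P·Fᵀ + Q = [6 -8; -8 22]
S = H·P̄·Hᵀ + R = [16]
K = P̄·Hᵀ·S⁻¹ = [1/8; -7/8]
x' − x̄ = [-5/8, 35/8] = K·y
y = (KᵀK)⁻¹·Kᵀ·(x' − x̄) = [-5]
z = y + H·x̄ = [-5] + [3] = [-2]

z = [-2]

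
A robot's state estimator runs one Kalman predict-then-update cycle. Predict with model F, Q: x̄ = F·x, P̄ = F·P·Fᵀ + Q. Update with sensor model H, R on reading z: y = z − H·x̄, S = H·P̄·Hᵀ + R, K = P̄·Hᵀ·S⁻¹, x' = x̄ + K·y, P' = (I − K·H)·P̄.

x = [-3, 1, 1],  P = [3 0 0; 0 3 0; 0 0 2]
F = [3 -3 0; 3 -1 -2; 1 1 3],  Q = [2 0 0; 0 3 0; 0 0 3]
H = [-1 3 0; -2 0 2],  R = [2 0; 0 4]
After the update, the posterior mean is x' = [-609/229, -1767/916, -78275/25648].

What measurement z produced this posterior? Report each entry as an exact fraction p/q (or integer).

x̄ = F·x = [-12, -12, 1]
P̄ = F·P·Fᵀ + Q = [56 36 0; 36 41 -6; 0 -6 27]
S = H·P̄·Hᵀ + R = [211 -140; -140 336]
K = P̄·Hᵀ·S⁻¹ = [8/229 -73/229; 78/229 -99/916; 27/916 4437/25648]
x' − x̄ = [2139/229, 9225/916, -103923/25648] = K·y
y = (KᵀK)⁻¹·Kᵀ·(x' − x̄) = [21, -27]
z = y + H·x̄ = [21, -27] + [-24, 26] = [-3, -1]

z = [-3, -1]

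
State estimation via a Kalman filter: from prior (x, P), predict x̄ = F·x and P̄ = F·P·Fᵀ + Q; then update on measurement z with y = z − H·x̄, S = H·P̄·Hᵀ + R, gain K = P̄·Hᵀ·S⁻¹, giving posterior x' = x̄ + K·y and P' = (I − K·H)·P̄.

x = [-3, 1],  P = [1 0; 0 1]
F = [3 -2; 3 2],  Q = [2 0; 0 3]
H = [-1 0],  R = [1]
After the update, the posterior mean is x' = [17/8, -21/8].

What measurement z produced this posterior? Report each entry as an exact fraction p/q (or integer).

x̄ = F·x = [-11, -7]
P̄ = F·P·Fᵀ + Q = [15 5; 5 16]
S = H·P̄·Hᵀ + R = [16]
K = P̄·Hᵀ·S⁻¹ = [-15/16; -5/16]
x' − x̄ = [105/8, 35/8] = K·y
y = (KᵀK)⁻¹·Kᵀ·(x' − x̄) = [-14]
z = y + H·x̄ = [-14] + [11] = [-3]

z = [-3]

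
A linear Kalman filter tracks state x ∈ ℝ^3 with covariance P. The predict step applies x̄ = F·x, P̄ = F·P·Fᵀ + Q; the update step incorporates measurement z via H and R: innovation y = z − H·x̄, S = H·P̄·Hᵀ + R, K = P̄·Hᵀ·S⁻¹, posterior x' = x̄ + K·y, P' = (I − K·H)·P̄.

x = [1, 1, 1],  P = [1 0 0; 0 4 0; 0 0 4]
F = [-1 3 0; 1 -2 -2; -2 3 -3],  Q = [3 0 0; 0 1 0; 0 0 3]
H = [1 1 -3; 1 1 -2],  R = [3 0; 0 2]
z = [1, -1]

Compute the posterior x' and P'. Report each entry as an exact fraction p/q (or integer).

x̄ = F·x = [2, -3, -2]
P̄ = F·P·Fᵀ + Q = [40 -25 38; -25 34 -2; 38 -2 79]
y = z − H·x̄ = [-4, -4]
S = H·P̄·Hᵀ + R = [522 318; 318 198]
K = P̄·Hᵀ·S⁻¹ = [-17/186 -5/31; -97/186 28/31; -167/372 13/124]
x' = x̄ + K·y = [280/93, -421/93, -58/93]
P' = (I − K·H)·P̄ = [1309/62 -1335/62 -3/62; -1335/62 1865/62 209/62; -3/62 209/62 193/124]

x' = [280/93, -421/93, -58/93]
P' = [1309/62 -1335/62 -3/62; -1335/62 1865/62 209/62; -3/62 209/62 193/124]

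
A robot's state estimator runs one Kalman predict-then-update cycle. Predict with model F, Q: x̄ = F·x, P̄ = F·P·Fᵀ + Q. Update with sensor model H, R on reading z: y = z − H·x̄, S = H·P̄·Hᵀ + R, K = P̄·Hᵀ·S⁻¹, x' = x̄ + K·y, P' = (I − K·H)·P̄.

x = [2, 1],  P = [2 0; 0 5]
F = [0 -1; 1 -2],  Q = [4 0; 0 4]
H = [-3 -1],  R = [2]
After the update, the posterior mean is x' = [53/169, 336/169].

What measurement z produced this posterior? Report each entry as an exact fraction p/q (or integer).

x̄ = F·x = [-1, 0]
P̄ = F·P·Fᵀ + Q = [9 10; 10 26]
S = H·P̄·Hᵀ + R = [169]
K = P̄·Hᵀ·S⁻¹ = [-37/169; -56/169]
x' − x̄ = [222/169, 336/169] = K·y
y = (KᵀK)⁻¹·Kᵀ·(x' − x̄) = [-6]
z = y + H·x̄ = [-6] + [3] = [-3]

z = [-3]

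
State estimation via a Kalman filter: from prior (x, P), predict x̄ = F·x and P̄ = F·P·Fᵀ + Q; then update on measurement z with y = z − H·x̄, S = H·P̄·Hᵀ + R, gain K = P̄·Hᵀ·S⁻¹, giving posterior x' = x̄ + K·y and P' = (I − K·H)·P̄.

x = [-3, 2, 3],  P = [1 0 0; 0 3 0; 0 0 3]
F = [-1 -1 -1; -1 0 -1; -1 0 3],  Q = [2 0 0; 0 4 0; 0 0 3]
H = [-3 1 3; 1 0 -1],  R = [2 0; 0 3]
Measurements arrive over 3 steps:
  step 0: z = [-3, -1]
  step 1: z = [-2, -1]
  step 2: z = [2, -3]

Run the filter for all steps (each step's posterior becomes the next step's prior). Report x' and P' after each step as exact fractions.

step 0: x̄ = F·x = [-2, 0, 12]
step 0: P̄ = F·P·Fᵀ + Q = [9 4 -8; 4 8 -8; -8 -8 31]
step 0: y = z − H·x̄ = [-45, 13]
step 0: S = H·P̄·Hᵀ + R = [442 -156; -156 59]
step 0: K = P̄·Hᵀ·S⁻¹ = [-121/1742 7/67; 110/871 36/67; 347/1742 -9/67]
step 0: x' = x̄ + K·y = [4327/1742, 1134/871, 2247/1742]
step 0: P' = (I − K·H)·P̄ = [6897/1742 698/871 6351/1742; 698/871 4432/871 -706/871; 6351/1742 -706/871 7053/1742]
step 1: x̄ = F·x = [-4421/871, -3287/871, 1207/871]
step 1: P̄ = F·P·Fᵀ + Q = [19484/871 13318/871 -10666/871; 13318/871 16810/871 -13482/871; -10666/871 -13482/871 18747/871]
step 1: y = z − H·x̄ = [-15339/871, 71/13]
step 1: S = H·P̄·Hᵀ + R = [393819/871 -2267/13; -2267/13 928/13]
step 1: K = P̄·Hᵀ·S⁻¹ = [-248342/1625513 181562/1625513; 134160/1625513 1028390/1625513; 207325/1625513 -262494/1625513]
step 1: x' = x̄ + K·y = [-2885631/1625513, -2880471/1625513, -2832202/1625513]
step 1: P' = (I − K·H)·P̄ = [8085288/1625513 1137374/1625513 7540602/1625513; 1137374/1625513 9523830/1625513 -1947796/1625513; 7540602/1625513 -1947796/1625513 8328084/1625513]
step 2: x̄ = F·x = [8598304/1625513, 5717833/1625513, -5610975/1625513]
step 2: P̄ = F·P·Fᵀ + Q = [42648588/1625513 30684154/1625513 -24999406/1625513; 30684154/1625513 37996628/1625513 -31980168/1625513; -24999406/1625513 -31980168/1625513 42670971/1625513]
step 2: y = z − H·x̄ = [40161030/1625513, -19085818/1625513]
step 2: S = H·P̄·Hᵀ + R = [883127061/1625513 -343290791/1625513; -343290791/1625513 140194910/1625513]
step 2: K = P̄·Hᵀ·S⁻¹ = [-570292402/3667366333 373150822/3667366333; 297359394/3667366333 2367373868/3667366333; 459579971/3667366333 -644834328/3667366333]
step 2: x' = x̄ + K·y = [927529752/3667366333, -7549382255/3667366333, 6266879943/3667366333]
step 2: P' = (I − K·H)·P̄ = [20256140760/3667366333 2217772594/3667366333 19136688294/3667366333; 2217772594/3667366333 21901083600/3667366333 -4884349010/3667366333; 19136688294/3667366333 -4884349010/3667366333 21071191278/3667366333]

step 0: x' = [4327/1742, 1134/871, 2247/1742], P' = [6897/1742 698/871 6351/1742; 698/871 4432/871 -706/871; 6351/1742 -706/871 7053/1742]
step 1: x' = [-2885631/1625513, -2880471/1625513, -2832202/1625513], P' = [8085288/1625513 1137374/1625513 7540602/1625513; 1137374/1625513 9523830/1625513 -1947796/1625513; 7540602/1625513 -1947796/1625513 8328084/1625513]
step 2: x' = [927529752/3667366333, -7549382255/3667366333, 6266879943/3667366333], P' = [20256140760/3667366333 2217772594/3667366333 19136688294/3667366333; 2217772594/3667366333 21901083600/3667366333 -4884349010/3667366333; 19136688294/3667366333 -4884349010/3667366333 21071191278/3667366333]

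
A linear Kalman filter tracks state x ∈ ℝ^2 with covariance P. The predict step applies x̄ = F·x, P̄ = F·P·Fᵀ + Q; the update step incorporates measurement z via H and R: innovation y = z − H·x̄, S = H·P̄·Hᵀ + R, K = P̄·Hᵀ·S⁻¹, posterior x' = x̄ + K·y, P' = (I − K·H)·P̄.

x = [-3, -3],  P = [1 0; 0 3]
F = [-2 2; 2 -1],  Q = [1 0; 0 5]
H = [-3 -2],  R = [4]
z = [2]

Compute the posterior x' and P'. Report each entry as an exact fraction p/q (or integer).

x̄ = F·x = [0, -3]
P̄ = F·P·Fᵀ + Q = [17 -10; -10 12]
y = z − H·x̄ = [-4]
S = H·P̄·Hᵀ + R = [85]
K = P̄·Hᵀ·S⁻¹ = [-31/85; 6/85]
x' = x̄ + K·y = [124/85, -279/85]
P' = (I − K·H)·P̄ = [484/85 -664/85; -664/85 984/85]

x' = [124/85, -279/85]
P' = [484/85 -664/85; -664/85 984/85]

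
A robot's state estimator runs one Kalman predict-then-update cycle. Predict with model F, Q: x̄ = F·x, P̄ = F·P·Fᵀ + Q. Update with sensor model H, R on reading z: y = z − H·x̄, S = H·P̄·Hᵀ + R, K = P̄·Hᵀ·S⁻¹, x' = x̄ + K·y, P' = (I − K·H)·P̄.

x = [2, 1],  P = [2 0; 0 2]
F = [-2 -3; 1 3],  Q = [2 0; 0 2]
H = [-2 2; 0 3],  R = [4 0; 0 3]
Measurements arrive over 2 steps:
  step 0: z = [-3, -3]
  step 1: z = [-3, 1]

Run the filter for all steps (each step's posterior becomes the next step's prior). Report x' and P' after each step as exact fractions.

step 0: x̄ = F·x = [-7, 5]
step 0: P̄ = F·P·Fᵀ + Q = [28 -22; -22 22]
step 0: y = z − H·x̄ = [-27, -18]
step 0: S = H·P̄·Hᵀ + R = [380 264; 264 201]
step 0: K = P̄·Hᵀ·S⁻¹ = [-223/557 110/557; 22/557 154/557]
step 0: x' = x̄ + K·y = [142/557, -581/557]
step 0: P' = (I − K·H)·P̄ = [556/557 110/557; 110/557 154/557]
step 1: x̄ = F·x = [1459/557, -1601/557]
step 1: P̄ = F·P·Fᵀ + Q = [6044/557 -3488/557; -3488/557 3716/557]
step 1: y = z − H·x̄ = [4449/557, 5360/557]
step 1: S = H·P̄·Hᵀ + R = [69172/557 43224/557; 43224/557 35115/557]
step 1: K = P̄·Hᵀ·S⁻¹ = [-32486/83881 14992/83881; 3602/83881 22196/83881]
step 1: x' = x̄ + K·y = [104505/83881, 1261/83881]
step 1: P' = (I − K·H)·P̄ = [79964/83881 14992/83881; 14992/83881 22196/83881]

step 0: x' = [142/557, -581/557], P' = [556/557 110/557; 110/557 154/557]
step 1: x' = [104505/83881, 1261/83881], P' = [79964/83881 14992/83881; 14992/83881 22196/83881]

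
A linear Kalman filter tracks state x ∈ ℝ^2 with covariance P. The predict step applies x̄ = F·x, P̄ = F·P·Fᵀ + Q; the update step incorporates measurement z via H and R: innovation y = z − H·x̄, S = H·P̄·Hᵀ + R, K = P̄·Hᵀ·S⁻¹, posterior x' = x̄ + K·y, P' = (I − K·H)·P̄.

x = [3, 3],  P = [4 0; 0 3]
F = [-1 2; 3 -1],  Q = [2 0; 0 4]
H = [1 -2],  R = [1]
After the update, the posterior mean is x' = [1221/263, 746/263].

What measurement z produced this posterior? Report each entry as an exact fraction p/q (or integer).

x̄ = F·x = [3, 6]
P̄ = F·P·Fᵀ + Q = [18 -18; -18 43]
S = H·P̄·Hᵀ + R = [263]
K = P̄·Hᵀ·S⁻¹ = [54/263; -104/263]
x' − x̄ = [432/263, -832/263] = K·y
y = (KᵀK)⁻¹·Kᵀ·(x' − x̄) = [8]
z = y + H·x̄ = [8] + [-9] = [-1]

z = [-1]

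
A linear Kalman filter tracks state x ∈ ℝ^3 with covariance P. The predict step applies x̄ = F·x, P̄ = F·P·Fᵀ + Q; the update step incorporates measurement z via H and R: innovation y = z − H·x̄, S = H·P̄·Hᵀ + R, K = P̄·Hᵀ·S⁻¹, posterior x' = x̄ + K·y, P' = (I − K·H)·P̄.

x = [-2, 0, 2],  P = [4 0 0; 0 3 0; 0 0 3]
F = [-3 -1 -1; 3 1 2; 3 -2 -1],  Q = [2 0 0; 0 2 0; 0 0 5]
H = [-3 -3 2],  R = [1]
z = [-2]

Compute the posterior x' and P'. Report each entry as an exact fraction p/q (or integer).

x̄ = F·x = [4, -2, -8]
P̄ = F·P·Fᵀ + Q = [44 -45 -27; -45 53 24; -27 24 56]
y = z − H·x̄ = [20]
S = H·P̄·Hᵀ + R = [324]
K = P̄·Hᵀ·S⁻¹ = [-17/108; 2/27; 121/324]
x' = x̄ + K·y = [23/27, -14/27, -43/81]
P' = (I − K·H)·P̄ = [1295/36 -371/9 -859/108; -371/9 461/9 406/27; -859/108 406/27 3503/324]

x' = [23/27, -14/27, -43/81]
P' = [1295/36 -371/9 -859/108; -371/9 461/9 406/27; -859/108 406/27 3503/324]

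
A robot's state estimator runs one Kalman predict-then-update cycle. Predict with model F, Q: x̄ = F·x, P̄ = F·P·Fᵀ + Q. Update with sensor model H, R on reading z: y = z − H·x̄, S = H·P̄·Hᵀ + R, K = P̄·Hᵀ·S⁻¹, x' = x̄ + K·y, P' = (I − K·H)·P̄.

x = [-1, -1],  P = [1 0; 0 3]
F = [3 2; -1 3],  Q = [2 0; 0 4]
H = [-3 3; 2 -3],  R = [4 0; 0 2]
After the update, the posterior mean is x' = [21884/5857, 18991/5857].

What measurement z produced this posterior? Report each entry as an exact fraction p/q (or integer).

x̄ = F·x = [-5, -2]
P̄ = F·P·Fᵀ + Q = [23 15; 15 32]
S = H·P̄·Hᵀ + R = [229 -201; -201 202]
K = P̄·Hᵀ·S⁻¹ = [-4647/5857 -4595/5857; -2964/5857 -4863/5857]
x' − x̄ = [51169/5857, 30705/5857] = K·y
y = (KᵀK)⁻¹·Kᵀ·(x' − x̄) = [-12, 1]
z = y + H·x̄ = [-12, 1] + [9, -4] = [-3, -3]

z = [-3, -3]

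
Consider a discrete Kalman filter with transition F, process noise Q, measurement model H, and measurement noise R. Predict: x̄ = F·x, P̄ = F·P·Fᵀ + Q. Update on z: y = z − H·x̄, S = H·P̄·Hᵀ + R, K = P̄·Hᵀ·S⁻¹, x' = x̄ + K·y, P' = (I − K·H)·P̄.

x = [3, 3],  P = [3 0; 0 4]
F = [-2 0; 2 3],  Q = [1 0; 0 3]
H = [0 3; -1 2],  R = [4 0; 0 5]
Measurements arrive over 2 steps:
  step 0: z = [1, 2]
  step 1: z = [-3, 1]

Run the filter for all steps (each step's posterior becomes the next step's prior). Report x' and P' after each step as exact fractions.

step 0: x̄ = F·x = [-6, 15]
step 0: P̄ = F·P·Fᵀ + Q = [13 -12; -12 51]
step 0: y = z − H·x̄ = [-44, -34]
step 0: S = H·P̄·Hᵀ + R = [463 342; 342 270]
step 0: K = P̄·Hᵀ·S⁻¹ = [163/447 -4819/8046; 43/149 76/1341]
step 0: x' = x̄ + K·y = [-6763/4023, 503/1341]
step 0: P' = (I − K·H)·P̄ = [31919/8046 652/1341; 652/1341 172/447]
step 1: x̄ = F·x = [13526/4023, -8999/4023]
step 1: P̄ = F·P·Fᵀ + Q = [67861/4023 -75574/4023; -75574/4023 113311/4023]
step 1: y = z − H·x̄ = [4976/1341, 11849/1341]
step 1: S = H·P̄·Hᵀ + R = [115099/447 100732/447; 100732/447 93724/447]
step 1: K = P̄·Hᵀ·S⁻¹ = [50455/358279 -1767007/4299348; 88185/358279 100732/1074837]
step 1: x' = x̄ + K·y = [362871/1433116, -532553/1074837]
step 1: P' = (I − K·H)·P̄ = [10449595/4299348 201820/1074837; 201820/1074837 117580/358279]

step 0: x' = [-6763/4023, 503/1341], P' = [31919/8046 652/1341; 652/1341 172/447]
step 1: x' = [362871/1433116, -532553/1074837], P' = [10449595/4299348 201820/1074837; 201820/1074837 117580/358279]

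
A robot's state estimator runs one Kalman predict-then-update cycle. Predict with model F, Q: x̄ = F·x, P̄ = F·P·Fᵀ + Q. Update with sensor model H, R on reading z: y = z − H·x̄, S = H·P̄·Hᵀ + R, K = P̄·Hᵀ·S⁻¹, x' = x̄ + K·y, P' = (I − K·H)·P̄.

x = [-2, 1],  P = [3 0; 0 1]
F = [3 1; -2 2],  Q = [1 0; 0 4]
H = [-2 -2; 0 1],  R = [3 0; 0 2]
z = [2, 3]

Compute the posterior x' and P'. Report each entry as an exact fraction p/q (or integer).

x' = [-447/107, 2428/749]
P' = [267/107 -192/107; -192/107 1356/749]

x̄ = F·x = [-5, 6]
P̄ = F·P·Fᵀ + Q = [29 -16; -16 20]
y = z − H·x̄ = [4, -3]
S = H·P̄·Hᵀ + R = [71 -8; -8 22]
K = P̄·Hᵀ·S⁻¹ = [-50/107 -96/107; -8/749 678/749]
x' = x̄ + K·y = [-447/107, 2428/749]
P' = (I − K·H)·P̄ = [267/107 -192/107; -192/107 1356/749]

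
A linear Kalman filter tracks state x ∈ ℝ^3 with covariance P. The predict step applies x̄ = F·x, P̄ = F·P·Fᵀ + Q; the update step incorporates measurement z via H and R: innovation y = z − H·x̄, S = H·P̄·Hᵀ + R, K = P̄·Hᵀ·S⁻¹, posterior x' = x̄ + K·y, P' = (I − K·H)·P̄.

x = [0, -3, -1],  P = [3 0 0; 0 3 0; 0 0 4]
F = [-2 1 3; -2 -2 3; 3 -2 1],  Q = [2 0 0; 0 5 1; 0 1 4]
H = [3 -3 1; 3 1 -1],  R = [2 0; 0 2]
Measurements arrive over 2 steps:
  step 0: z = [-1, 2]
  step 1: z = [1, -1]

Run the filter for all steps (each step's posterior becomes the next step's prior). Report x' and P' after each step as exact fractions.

step 0: x̄ = F·x = [-6, 3, 5]
step 0: P̄ = F·P·Fᵀ + Q = [53 42 -12; 42 65 7; -12 7 47]
step 0: y = z − H·x̄ = [21, 22]
step 0: S = H·P̄·Hᵀ + R = [241 11; 11 901]
step 0: K = P̄·Hᵀ·S⁻¹ = [2763/36170 8517/36170; -28943/108510 22513/108510; -4087/108510 -9103/108510]
step 0: x' = x̄ + K·y = [28377/36170, 213013/108510, 256457/108510]
step 0: P' = (I − K·H)·P̄ = [22433/18085 61659/18085 120441/18085; 61659/18085 558146/54255 1090564/54255; 120441/18085 1090564/54255 2183636/54255]
step 1: x̄ = F·x = [406061/54255, 173083/108510, 14304/18085]
step 1: P̄ = F·P·Fᵀ + Q = [22056176/54255 11568014/54255 1134034/18085; 11568014/54255 6482951/54255 622916/18085; 1134034/18085 622916/18085 274963/18085]
step 1: y = z − H·x̄ = [-631477/36170, -526427/21702]
step 1: S = H·P̄·Hᵀ + R = [19587138/18085 7753250/3617; 7753250/3617 50235982/10851]
step 1: K = P̄·Hᵀ·S⁻¹ = [86615659/947906052 80140131/315968684; -312729001/1421859078 61227691/236976513; 250016483/5687436312 46325351/1895812104]
step 1: x' = x̄ + K·y = [-124831637/473953026, -2366862811/2843718156, -404714053/710929539]
step 1: P' = (I − K·H)·P̄ = [24076029/78992171 134925248/236976513 462798625/473953026; 134925248/236976513 2374017319/1421859078 4067939491/1421859078; 462798625/473953026 4067939491/1421859078 16327278179/2843718156]

step 0: x' = [28377/36170, 213013/108510, 256457/108510], P' = [22433/18085 61659/18085 120441/18085; 61659/18085 558146/54255 1090564/54255; 120441/18085 1090564/54255 2183636/54255]
step 1: x' = [-124831637/473953026, -2366862811/2843718156, -404714053/710929539], P' = [24076029/78992171 134925248/236976513 462798625/473953026; 134925248/236976513 2374017319/1421859078 4067939491/1421859078; 462798625/473953026 4067939491/1421859078 16327278179/2843718156]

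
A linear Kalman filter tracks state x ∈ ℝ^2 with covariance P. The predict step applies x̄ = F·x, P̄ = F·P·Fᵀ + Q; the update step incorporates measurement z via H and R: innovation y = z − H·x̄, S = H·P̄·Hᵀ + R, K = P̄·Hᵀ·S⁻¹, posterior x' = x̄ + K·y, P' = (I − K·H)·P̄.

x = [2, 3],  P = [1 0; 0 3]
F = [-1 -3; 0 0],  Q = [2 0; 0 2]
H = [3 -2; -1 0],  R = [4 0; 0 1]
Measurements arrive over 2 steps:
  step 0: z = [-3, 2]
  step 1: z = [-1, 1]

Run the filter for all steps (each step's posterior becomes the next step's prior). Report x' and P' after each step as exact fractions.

step 0: x̄ = F·x = [-11, 0]
step 0: P̄ = F·P·Fᵀ + Q = [30 0; 0 2]
step 0: y = z − H·x̄ = [30, -9]
step 0: S = H·P̄·Hᵀ + R = [282 -90; -90 31]
step 0: K = P̄·Hᵀ·S⁻¹ = [15/107 -60/107; -62/321 -60/107]
step 0: x' = x̄ + K·y = [-187/107, -80/107]
step 0: P' = (I − K·H)·P̄ = [60/107 60/107; 60/107 394/321]
step 1: x̄ = F·x = [427/107, 0]
step 1: P̄ = F·P·Fᵀ + Q = [1816/107 0; 0 2]
step 1: y = z − H·x̄ = [-1388/107, 534/107]
step 1: S = H·P̄·Hᵀ + R = [17628/107 -5448/107; -5448/107 1923/107]
step 1: K = P̄·Hᵀ·S⁻¹ = [454/3285 -1816/3285; -641/3285 -1816/3285]
step 1: x' = x̄ + K·y = [-1843/3285, -748/3285]
step 1: P' = (I − K·H)·P̄ = [1816/3285 1816/3285; 1816/3285 4006/3285]

step 0: x' = [-187/107, -80/107], P' = [60/107 60/107; 60/107 394/321]
step 1: x' = [-1843/3285, -748/3285], P' = [1816/3285 1816/3285; 1816/3285 4006/3285]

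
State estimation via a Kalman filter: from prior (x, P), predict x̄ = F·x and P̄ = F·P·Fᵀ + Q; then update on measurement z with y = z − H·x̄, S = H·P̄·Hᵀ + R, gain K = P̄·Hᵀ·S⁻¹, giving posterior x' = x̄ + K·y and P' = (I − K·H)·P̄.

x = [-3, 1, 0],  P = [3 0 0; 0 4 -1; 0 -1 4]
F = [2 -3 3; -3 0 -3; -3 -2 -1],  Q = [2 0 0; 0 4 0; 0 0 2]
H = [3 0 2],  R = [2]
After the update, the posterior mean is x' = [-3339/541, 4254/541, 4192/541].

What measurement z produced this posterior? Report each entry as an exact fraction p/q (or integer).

z = [-3]

x̄ = F·x = [-9, 9, 7]
P̄ = F·P·Fᵀ + Q = [104 -63 -3; -63 67 33; -3 33 45]
S = H·P̄·Hᵀ + R = [1082]
K = P̄·Hᵀ·S⁻¹ = [153/541; -123/1082; 81/1082]
x' − x̄ = [1530/541, -615/541, 405/541] = K·y
y = (KᵀK)⁻¹·Kᵀ·(x' − x̄) = [10]
z = y + H·x̄ = [10] + [-13] = [-3]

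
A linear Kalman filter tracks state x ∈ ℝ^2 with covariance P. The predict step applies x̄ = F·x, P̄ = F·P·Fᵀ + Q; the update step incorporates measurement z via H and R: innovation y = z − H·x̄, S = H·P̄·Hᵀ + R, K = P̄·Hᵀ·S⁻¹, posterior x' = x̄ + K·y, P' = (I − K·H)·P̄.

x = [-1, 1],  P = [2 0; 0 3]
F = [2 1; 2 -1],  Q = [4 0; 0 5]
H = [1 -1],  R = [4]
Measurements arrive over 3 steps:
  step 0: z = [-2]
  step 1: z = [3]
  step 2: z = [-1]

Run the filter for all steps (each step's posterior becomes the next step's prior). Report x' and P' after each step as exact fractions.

step 0: x̄ = F·x = [-1, -3]
step 0: P̄ = F·P·Fᵀ + Q = [15 5; 5 16]
step 0: y = z − H·x̄ = [-4]
step 0: S = H·P̄·Hᵀ + R = [25]
step 0: K = P̄·Hᵀ·S⁻¹ = [2/5; -11/25]
step 0: x' = x̄ + K·y = [-13/5, -31/25]
step 0: P' = (I − K·H)·P̄ = [11 47/5; 47/5 279/25]
step 1: x̄ = F·x = [-161/25, -99/25]
step 1: P̄ = F·P·Fᵀ + Q = [2419/25 821/25; 821/25 564/25]
step 1: y = z − H·x̄ = [137/25]
step 1: S = H·P̄·Hᵀ + R = [1441/25]
step 1: K = P̄·Hᵀ·S⁻¹ = [1598/1441; 257/1441]
step 1: x' = x̄ + K·y = [-523/1441, -4298/1441]
step 1: P' = (I − K·H)·P̄ = [37287/1441 30895/1441; 30895/1441 29867/1441]
step 2: x̄ = F·x = [-5344/1441, 3252/1441]
step 2: P̄ = F·P·Fᵀ + Q = [308359/1441 119281/1441; 119281/1441 62640/1441]
step 2: y = z − H·x̄ = [7155/1441]
step 2: S = H·P̄·Hᵀ + R = [138201/1441]
step 2: K = P̄·Hᵀ·S⁻¹ = [63026/46067; 56641/138201]
step 2: x' = x̄ + K·y = [142102/46067, 197709/46067]
step 2: P' = (I − K·H)·P̄ = [1588025/46067 1335921/46067; 1335921/46067 3781199/138201]

step 0: x' = [-13/5, -31/25], P' = [11 47/5; 47/5 279/25]
step 1: x' = [-523/1441, -4298/1441], P' = [37287/1441 30895/1441; 30895/1441 29867/1441]
step 2: x' = [142102/46067, 197709/46067], P' = [1588025/46067 1335921/46067; 1335921/46067 3781199/138201]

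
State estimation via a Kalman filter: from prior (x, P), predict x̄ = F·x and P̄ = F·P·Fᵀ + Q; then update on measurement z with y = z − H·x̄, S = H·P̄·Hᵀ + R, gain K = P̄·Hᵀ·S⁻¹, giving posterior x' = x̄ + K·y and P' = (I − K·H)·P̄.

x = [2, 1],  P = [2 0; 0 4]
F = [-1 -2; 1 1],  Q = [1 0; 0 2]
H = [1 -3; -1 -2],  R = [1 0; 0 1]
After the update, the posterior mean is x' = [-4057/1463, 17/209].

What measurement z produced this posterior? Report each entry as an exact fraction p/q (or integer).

x̄ = F·x = [-4, 3]
P̄ = F·P·Fᵀ + Q = [19 -10; -10 8]
S = H·P̄·Hᵀ + R = [152 19; 19 12]
K = P̄·Hᵀ·S⁻¹ = [569/1463 -41/77; -42/209 -2/11]
x' − x̄ = [1795/1463, -610/209] = K·y
y = (KᵀK)⁻¹·Kᵀ·(x' − x̄) = [10, 5]
z = y + H·x̄ = [10, 5] + [-13, -2] = [-3, 3]

z = [-3, 3]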